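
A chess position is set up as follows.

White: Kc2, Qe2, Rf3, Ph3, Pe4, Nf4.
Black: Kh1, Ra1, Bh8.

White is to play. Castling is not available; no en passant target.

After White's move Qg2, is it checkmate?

yes

After Qg2: black king on h1; in check: yes, from the white queen on g2.
King squares — g1: attacked by Qg2; g2: attacked by Nf4; h2: attacked by Qg2.
Black has no legal moves → checkmate.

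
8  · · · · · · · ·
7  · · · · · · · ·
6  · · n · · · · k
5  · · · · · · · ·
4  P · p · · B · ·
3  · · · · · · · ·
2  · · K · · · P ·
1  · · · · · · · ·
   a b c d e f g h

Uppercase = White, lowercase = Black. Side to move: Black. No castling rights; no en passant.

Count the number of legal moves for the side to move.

4

Black to move; king on h6.
In check: yes, from the white bishop on f4.
Legal moves: Kh7, Kg7, Kg6, Kh5.
Count: 4.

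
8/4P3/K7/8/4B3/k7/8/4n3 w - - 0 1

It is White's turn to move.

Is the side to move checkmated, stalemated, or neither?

neither

White to move; white king on a6.
In check: no.
Legal moves for White include: Kb7, Ka7, Kb6, Kb5, Ka5, Ba8, Bh7, Bb7, Bg6, Bc6, Bf5, Bd5, Bf3, Bd3, Bg2, Bc2, Bh1, Bb1, ... (list truncated; more exist).
White has legal moves and is not in check → neither.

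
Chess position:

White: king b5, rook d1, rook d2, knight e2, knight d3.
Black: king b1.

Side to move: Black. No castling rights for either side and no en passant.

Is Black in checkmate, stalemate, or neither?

checkmate

Black to move; black king on b1.
In check: yes, from the white rook on d1.
King squares — a1: attacked by Rd1; c1: attacked by Rd1; a2: attacked by Rd2; b2: attacked by Rd2; c2: attacked by Rd2.
Legal moves for Black: none.
In check with no legal moves → checkmate.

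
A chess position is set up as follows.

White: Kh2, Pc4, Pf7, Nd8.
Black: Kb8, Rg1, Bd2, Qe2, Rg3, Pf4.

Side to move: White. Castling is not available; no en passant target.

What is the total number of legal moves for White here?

White to move; king on h2.
In check: yes, from the black queen on e2.
Legal moves: none.
Count: 0.

0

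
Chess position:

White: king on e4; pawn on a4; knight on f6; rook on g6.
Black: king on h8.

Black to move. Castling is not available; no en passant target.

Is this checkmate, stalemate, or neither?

Black to move; black king on h8.
In check: no.
King squares — g7: attacked by Rg6; h7: attacked by Nf6; g8: attacked by Nf6.
Legal moves for Black: none.
Not in check and no legal moves → stalemate.

stalemate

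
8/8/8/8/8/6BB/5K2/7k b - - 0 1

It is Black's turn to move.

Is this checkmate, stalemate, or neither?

Black to move; black king on h1.
In check: no.
King squares — g1: attacked by Kf2; g2: attacked by Kf2; h2: attacked by Bg3.
Legal moves for Black: none.
Not in check and no legal moves → stalemate.

stalemate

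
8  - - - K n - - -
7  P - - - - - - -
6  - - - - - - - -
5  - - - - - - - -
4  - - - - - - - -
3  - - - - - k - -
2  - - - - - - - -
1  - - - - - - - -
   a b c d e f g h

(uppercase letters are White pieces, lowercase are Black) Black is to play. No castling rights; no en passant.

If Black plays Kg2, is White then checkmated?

no

After Kg2: white king on d8; in check: no.
White is not in check, so this cannot be checkmate.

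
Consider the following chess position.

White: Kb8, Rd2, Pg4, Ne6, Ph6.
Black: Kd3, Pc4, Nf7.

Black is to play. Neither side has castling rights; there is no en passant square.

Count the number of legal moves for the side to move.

Black to move; king on d3.
In check: yes, from the white rook on d2.
Legal moves: Ke4, Ke3, Kc3, Kxd2.
Count: 4.

4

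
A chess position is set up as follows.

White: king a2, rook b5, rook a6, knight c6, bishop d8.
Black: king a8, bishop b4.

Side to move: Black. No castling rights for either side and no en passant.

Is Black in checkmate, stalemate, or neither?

Black to move; black king on a8.
In check: yes, from the white rook on a6.
King squares — a7: attacked by Ra6; b7: attacked by Rb5; b8: attacked by Rb5.
Legal moves for Black: none.
In check with no legal moves → checkmate.

checkmate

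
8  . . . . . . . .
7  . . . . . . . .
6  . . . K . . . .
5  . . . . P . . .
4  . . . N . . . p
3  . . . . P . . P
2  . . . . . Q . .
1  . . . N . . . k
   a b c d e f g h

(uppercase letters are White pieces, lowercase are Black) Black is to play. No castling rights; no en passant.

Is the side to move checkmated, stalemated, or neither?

stalemate

Black to move; black king on h1.
In check: no.
King squares — g1: attacked by Qf2; g2: attacked by Qf2; h2: attacked by Qf2.
Legal moves for Black: none.
Not in check and no legal moves → stalemate.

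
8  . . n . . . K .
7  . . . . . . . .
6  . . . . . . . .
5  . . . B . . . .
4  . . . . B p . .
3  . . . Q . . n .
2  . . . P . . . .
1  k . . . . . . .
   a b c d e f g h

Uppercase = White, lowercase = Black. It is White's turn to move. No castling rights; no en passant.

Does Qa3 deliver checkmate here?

yes

After Qa3: black king on a1; in check: yes, from the white queen on a3.
King squares — b1: attacked by Be4; a2: attacked by Qa3; b2: attacked by Qa3.
Black has no legal moves → checkmate.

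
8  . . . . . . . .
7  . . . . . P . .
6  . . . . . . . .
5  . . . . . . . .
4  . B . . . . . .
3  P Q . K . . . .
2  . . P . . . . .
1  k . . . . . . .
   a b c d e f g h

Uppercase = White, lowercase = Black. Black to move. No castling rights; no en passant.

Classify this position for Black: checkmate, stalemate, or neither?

Black to move; black king on a1.
In check: no.
King squares — b1: attacked by Qb3; a2: attacked by Qb3; b2: attacked by Qb3.
Legal moves for Black: none.
Not in check and no legal moves → stalemate.

stalemate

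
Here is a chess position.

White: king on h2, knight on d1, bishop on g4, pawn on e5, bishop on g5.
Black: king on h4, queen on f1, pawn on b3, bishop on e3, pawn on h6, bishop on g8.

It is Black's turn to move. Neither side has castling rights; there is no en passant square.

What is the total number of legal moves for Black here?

4

Black to move; king on h4.
In check: yes, from the white bishop on g5.
Legal moves: Kxg5, Kxg4, Bxg5, hxg5.
Count: 4.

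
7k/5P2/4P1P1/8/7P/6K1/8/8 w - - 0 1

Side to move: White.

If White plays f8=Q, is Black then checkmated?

yes

After f8=Q: black king on h8; in check: yes, from the white queen on f8.
King squares — g7: attacked by Qf8; h7: attacked by Pg6; g8: attacked by Qf8.
Black has no legal moves → checkmate.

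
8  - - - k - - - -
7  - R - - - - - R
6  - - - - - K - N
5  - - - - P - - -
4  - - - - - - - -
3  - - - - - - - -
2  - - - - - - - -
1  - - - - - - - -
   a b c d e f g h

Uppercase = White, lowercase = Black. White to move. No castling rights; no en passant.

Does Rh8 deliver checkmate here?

yes

After Rh8: black king on d8; in check: yes, from the white rook on h8.
King squares — c7: attacked by Rb7; d7: attacked by Rb7; e7: attacked by Kf6; c8: attacked by Rh8; e8: attacked by Rh8.
Black has no legal moves → checkmate.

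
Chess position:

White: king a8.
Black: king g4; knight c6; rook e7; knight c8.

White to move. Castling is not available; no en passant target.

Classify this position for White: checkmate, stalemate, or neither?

White to move; white king on a8.
In check: no.
King squares — a7: attacked by Nc6; b7: attacked by Re7; b8: attacked by Nc6.
Legal moves for White: none.
Not in check and no legal moves → stalemate.

stalemate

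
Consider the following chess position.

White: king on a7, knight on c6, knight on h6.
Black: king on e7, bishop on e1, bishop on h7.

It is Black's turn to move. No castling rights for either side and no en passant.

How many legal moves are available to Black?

6

Black to move; king on e7.
In check: yes, from the white knight on c6.
Legal moves: Kf8, Ke8, Kd7, Kf6, Ke6, Kd6.
Count: 6.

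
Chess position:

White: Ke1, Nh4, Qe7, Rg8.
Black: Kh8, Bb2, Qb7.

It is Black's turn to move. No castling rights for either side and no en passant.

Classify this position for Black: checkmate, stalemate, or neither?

Black to move; black king on h8.
In check: yes, from the white rook on g8.
King squares — g7: attacked by Qe7; h7: attacked by Qe7; g8: available.
Legal moves for Black: Kxg8.
Black is in check but has 1 legal move → neither.

neither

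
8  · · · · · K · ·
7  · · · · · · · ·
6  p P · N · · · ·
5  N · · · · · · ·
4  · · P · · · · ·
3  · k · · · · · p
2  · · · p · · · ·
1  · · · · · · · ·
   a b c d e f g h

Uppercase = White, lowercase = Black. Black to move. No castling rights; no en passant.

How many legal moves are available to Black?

Black to move; king on b3.
In check: yes, from the white knight on a5.
Legal moves: Kb4, Ka4, Kc3, Ka3, Kc2, Kb2, Ka2.
Count: 7.

7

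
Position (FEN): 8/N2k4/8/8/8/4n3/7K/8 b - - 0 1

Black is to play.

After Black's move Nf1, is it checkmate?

After Nf1: white king on h2; in check: yes, from the black knight on f1.
White has 4 legal replies: Kh3, Kg2, Kh1, Kg1.
In check but a legal move exists → not checkmate.

no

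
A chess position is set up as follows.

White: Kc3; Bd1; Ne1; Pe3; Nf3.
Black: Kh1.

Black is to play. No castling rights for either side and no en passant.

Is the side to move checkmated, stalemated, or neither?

Black to move; black king on h1.
In check: no.
King squares — g1: attacked by Nf3; g2: attacked by Ne1; h2: attacked by Nf3.
Legal moves for Black: none.
Not in check and no legal moves → stalemate.

stalemate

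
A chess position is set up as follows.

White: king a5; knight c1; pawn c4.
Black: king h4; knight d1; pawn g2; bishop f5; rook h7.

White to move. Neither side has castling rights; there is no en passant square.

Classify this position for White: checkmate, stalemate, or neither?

White to move; white king on a5.
In check: no.
Legal moves for White: Kb6, Ka6, Kb5, Kb4, Ka4, Nd3, Nb3, Ne2, Na2, c5.
White has 10 legal moves and is not in check → neither.

neither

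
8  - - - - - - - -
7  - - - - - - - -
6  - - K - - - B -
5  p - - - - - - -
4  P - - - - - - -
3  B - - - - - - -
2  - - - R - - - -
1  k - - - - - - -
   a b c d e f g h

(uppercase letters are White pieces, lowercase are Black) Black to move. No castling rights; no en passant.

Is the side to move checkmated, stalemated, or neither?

stalemate

Black to move; black king on a1.
In check: no.
King squares — b1: attacked by Bg6; a2: attacked by Rd2; b2: attacked by Rd2.
Legal moves for Black: none.
Not in check and no legal moves → stalemate.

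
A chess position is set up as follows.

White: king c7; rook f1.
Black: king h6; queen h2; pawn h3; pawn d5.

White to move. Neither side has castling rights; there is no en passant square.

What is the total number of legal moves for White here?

White to move; king on c7.
In check: yes, from the black queen on h2.
Legal moves: Kd8, Kc8, Kd7, Kb7, Kc6, Kb6, Rf4.
Count: 7.

7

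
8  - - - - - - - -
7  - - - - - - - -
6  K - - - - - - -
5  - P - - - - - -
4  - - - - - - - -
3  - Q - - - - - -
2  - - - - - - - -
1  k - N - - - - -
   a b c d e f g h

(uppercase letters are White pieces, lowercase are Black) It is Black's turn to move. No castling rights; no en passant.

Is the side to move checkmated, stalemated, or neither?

Black to move; black king on a1.
In check: no.
King squares — b1: attacked by Qb3; a2: attacked by Nc1; b2: attacked by Qb3.
Legal moves for Black: none.
Not in check and no legal moves → stalemate.

stalemate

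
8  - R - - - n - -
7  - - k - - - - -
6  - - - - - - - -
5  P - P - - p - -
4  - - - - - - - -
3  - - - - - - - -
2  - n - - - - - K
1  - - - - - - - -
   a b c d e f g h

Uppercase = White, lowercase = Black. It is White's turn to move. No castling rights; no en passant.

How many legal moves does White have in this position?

White to move; king on h2.
In check: no.
Legal moves: Rxf8, Re8, Rd8, Rc8+, Ra8, Rb7+, Rb6, Rb5, Rb4, Rb3, Rxb2, Kh3, Kg3, Kg2, Kh1, Kg1, c6, a6.
Count: 18.

18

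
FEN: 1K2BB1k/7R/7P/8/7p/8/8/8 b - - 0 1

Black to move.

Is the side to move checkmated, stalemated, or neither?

neither

Black to move; black king on h8.
In check: yes, from the white rook on h7.
Legal moves for Black: Kg8, Kxh7.
Black is in check but has 2 legal moves → neither.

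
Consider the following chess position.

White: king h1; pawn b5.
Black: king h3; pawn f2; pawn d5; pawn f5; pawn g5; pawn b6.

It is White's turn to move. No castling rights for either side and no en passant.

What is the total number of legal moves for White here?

White to move; king on h1.
In check: no.
Legal moves: none.
Count: 0.

0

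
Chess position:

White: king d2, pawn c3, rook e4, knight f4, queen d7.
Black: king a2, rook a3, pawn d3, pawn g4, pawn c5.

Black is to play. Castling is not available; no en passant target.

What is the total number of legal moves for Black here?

Black to move; king on a2.
In check: no.
Legal moves: Ra8, Ra7, Ra6, Ra5, Ra4, Rxc3, Rb3, Kb3, Kb2, Kb1, Ka1, c4, g3.
Count: 13.

13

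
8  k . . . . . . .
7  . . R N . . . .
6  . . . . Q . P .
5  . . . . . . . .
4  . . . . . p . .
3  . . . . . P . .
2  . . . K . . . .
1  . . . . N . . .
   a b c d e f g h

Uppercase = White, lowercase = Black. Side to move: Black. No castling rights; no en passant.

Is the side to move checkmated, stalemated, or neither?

Black to move; black king on a8.
In check: no.
King squares — a7: attacked by Rc7; b7: attacked by Rc7; b8: attacked by Nd7.
Legal moves for Black: none.
Not in check and no legal moves → stalemate.

stalemate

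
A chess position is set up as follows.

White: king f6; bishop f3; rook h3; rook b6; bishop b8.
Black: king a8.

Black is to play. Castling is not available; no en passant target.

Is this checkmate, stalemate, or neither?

checkmate

Black to move; black king on a8.
In check: yes, from the white bishop on f3.
King squares — a7: attacked by Bb8; b7: attacked by Bf3; b8: attacked by Rb6.
Legal moves for Black: none.
In check with no legal moves → checkmate.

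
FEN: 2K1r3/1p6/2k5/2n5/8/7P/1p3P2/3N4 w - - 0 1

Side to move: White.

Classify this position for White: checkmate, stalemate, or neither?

White to move; white king on c8.
In check: yes, from the black rook on e8.
King squares — b7: attacked by Nc5; c7: attacked by Kc6; d7: attacked by Nc5; b8: attacked by Re8; d8: attacked by Re8.
Legal moves for White: none.
In check with no legal moves → checkmate.

checkmate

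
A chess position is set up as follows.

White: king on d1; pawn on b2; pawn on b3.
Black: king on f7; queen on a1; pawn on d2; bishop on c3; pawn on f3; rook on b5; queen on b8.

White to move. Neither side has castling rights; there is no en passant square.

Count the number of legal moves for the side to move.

1

White to move; king on d1.
In check: yes, from the black queen on a1.
Legal moves: Kc2.
Count: 1.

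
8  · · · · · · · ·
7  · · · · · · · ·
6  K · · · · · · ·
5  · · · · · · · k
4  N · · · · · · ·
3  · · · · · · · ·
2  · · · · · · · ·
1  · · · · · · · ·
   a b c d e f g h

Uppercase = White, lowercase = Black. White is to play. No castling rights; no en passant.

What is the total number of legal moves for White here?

9

White to move; king on a6.
In check: no.
Legal moves: Kb7, Ka7, Kb6, Kb5, Ka5, Nb6, Nc5, Nc3, Nb2.
Count: 9.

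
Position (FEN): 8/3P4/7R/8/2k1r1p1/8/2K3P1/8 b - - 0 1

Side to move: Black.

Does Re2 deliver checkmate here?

After Re2: white king on c2; in check: yes, from the black rook on e2.
White has 3 legal replies: Kd1, Kc1, Kb1.
In check but a legal move exists → not checkmate.

no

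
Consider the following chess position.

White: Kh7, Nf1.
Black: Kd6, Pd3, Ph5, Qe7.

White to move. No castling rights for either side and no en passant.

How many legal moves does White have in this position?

4

White to move; king on h7.
In check: yes, from the black queen on e7.
Legal moves: Kh8, Kg8, Kh6, Kg6.
Count: 4.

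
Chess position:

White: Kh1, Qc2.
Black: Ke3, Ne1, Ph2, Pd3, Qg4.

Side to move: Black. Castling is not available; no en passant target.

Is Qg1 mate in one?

yes

After Qg1: white king on h1; in check: yes, from the black queen on g1.
King squares — g1: attacked by Ph2; g2: attacked by Ne1; h2: attacked by Qg1.
White has no legal moves → checkmate.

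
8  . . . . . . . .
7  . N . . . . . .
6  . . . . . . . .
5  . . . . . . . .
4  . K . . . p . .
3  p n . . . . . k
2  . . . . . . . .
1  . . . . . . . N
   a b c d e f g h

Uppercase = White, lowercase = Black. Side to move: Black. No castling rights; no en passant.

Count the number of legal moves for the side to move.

12

Black to move; king on h3.
In check: no.
Legal moves: Kh4, Kg4, Kh2, Kg2, Nc5, Na5, Nd4, Nd2, Nc1, Na1, f3, a2.
Count: 12.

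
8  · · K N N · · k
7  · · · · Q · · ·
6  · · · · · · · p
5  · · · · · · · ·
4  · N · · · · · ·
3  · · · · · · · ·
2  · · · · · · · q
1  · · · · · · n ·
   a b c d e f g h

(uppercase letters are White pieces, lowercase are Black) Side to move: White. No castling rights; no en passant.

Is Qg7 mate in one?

yes

After Qg7: black king on h8; in check: yes, from the white queen on g7.
King squares — g7: attacked by Ne8; h7: attacked by Qg7; g8: attacked by Qg7.
Black has no legal moves → checkmate.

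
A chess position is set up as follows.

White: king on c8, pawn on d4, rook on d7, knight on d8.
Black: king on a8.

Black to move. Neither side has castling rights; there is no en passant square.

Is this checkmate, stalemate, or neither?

stalemate

Black to move; black king on a8.
In check: no.
King squares — a7: attacked by Rd7; b7: attacked by Rd7; b8: attacked by Kc8.
Legal moves for Black: none.
Not in check and no legal moves → stalemate.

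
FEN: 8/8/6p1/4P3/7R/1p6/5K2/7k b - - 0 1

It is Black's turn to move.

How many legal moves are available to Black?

Black to move; king on h1.
In check: yes, from the white rook on h4.
Legal moves: none.
Count: 0.

0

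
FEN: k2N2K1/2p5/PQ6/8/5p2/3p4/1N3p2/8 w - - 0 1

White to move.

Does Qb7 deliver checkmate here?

After Qb7: black king on a8; in check: yes, from the white queen on b7.
King squares — a7: attacked by Qb7; b7: attacked by Pa6; b8: attacked by Qb7.
Black has no legal moves → checkmate.

yes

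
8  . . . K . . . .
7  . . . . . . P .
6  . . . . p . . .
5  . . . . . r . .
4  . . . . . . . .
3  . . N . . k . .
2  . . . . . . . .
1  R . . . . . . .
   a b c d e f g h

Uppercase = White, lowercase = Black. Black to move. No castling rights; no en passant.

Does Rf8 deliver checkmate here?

no

After Rf8: white king on d8; in check: yes, from the black rook on f8.
White has 7 legal replies: Ke7, Kd7, Kc7, gxf8=Q+, gxf8=R+, gxf8=B, gxf8=N.
In check but a legal move exists → not checkmate.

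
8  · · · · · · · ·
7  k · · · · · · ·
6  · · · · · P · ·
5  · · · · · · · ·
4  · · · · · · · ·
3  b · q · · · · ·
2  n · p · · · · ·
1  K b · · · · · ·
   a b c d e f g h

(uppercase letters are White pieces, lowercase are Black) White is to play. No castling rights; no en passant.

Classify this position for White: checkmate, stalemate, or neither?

White to move; white king on a1.
In check: yes, from the black queen on c3.
King squares — b1: attacked by Pc2; a2: attacked by Bb1; b2: attacked by Ba3.
Legal moves for White: none.
In check with no legal moves → checkmate.

checkmate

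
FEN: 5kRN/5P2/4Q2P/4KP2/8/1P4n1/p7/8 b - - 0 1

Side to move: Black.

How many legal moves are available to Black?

Black to move; king on f8.
In check: yes, from the white rook on g8.
Legal moves: none.
Count: 0.

0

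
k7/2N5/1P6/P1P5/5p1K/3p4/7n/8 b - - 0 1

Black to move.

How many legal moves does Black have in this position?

2

Black to move; king on a8.
In check: yes, from the white knight on c7.
Legal moves: Kb8, Kb7.
Count: 2.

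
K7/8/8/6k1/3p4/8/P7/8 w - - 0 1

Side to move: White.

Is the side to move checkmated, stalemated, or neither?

neither

White to move; white king on a8.
In check: no.
Legal moves for White: Kb8, Kb7, Ka7, a3, a4.
White has 5 legal moves and is not in check → neither.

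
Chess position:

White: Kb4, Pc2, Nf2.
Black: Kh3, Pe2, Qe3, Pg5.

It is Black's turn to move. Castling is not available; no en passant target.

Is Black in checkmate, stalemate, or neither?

Black to move; black king on h3.
In check: yes, from the white knight on f2.
King squares — g2: available; h2: available; g3: available; g4: attacked by Nf2; h4: available.
Legal moves for Black: Kh4, Kg3, Kh2, Kg2, Qxf2.
Black is in check but has 5 legal moves → neither.

neither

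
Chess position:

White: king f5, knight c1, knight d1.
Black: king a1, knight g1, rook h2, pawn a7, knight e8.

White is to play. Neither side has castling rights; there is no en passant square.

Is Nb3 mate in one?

no

After Nb3: black king on a1; in check: yes, from the white knight on b3.
Black has 2 legal replies: Ka2, Kb1.
In check but a legal move exists → not checkmate.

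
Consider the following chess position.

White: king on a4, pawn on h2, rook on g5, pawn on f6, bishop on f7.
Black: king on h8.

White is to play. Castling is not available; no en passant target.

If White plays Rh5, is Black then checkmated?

yes

After Rh5: black king on h8; in check: yes, from the white rook on h5.
King squares — g7: attacked by Pf6; h7: attacked by Rh5; g8: attacked by Bf7.
Black has no legal moves → checkmate.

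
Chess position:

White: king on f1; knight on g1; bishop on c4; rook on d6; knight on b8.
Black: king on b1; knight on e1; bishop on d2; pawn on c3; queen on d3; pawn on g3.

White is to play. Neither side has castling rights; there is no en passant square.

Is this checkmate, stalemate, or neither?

neither

White to move; white king on f1.
In check: yes, from the black queen on d3.
Legal moves for White: Rxd3, Bxd3+, Ne2.
White is in check but has 3 legal moves → neither.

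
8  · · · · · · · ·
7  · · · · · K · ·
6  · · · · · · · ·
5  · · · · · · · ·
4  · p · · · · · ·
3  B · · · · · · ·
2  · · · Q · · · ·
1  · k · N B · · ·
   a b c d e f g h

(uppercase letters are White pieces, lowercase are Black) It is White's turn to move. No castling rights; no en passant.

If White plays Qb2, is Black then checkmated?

yes

After Qb2: black king on b1; in check: yes, from the white queen on b2.
King squares — a1: attacked by Qb2; c1: attacked by Qb2; a2: attacked by Qb2; b2: attacked by Nd1; c2: attacked by Qb2.
Black has no legal moves → checkmate.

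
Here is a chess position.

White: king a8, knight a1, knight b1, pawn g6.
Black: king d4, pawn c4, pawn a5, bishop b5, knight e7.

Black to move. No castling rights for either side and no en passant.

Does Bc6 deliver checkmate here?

After Bc6: white king on a8; in check: yes, from the black bishop on c6.
White has 2 legal replies: Kb8, Ka7.
In check but a legal move exists → not checkmate.

no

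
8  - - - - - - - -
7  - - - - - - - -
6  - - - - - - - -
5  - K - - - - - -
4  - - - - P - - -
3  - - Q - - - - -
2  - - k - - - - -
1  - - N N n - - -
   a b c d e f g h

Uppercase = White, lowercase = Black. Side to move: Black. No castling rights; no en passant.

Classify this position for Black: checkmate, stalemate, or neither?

neither

Black to move; black king on c2.
In check: yes, from the white queen on c3.
Legal moves for Black: Kxd1, Kb1.
Black is in check but has 2 legal moves → neither.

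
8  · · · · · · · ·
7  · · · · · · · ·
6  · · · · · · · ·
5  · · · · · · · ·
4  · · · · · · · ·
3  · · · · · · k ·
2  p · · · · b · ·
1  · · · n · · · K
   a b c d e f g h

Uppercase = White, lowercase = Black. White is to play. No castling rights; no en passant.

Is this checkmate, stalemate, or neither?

White to move; white king on h1.
In check: no.
King squares — g1: attacked by Bf2; g2: attacked by Kg3; h2: attacked by Kg3.
Legal moves for White: none.
Not in check and no legal moves → stalemate.

stalemate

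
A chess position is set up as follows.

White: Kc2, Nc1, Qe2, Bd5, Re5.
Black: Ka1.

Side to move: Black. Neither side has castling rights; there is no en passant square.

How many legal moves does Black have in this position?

0

Black to move; king on a1.
In check: no.
Legal moves: none.
Count: 0.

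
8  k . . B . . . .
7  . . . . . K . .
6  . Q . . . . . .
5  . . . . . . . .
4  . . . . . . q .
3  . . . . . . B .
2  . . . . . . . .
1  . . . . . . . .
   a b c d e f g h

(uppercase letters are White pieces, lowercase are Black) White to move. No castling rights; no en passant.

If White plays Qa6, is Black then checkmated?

yes

After Qa6: black king on a8; in check: yes, from the white queen on a6.
King squares — a7: attacked by Qa6; b7: attacked by Qa6; b8: attacked by Bg3.
Black has no legal moves → checkmate.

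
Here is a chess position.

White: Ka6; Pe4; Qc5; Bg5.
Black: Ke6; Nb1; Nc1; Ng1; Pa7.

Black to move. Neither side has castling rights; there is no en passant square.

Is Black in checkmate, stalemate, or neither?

neither

Black to move; black king on e6.
In check: no.
Legal moves for Black: Kf7, Kd7, Nh3, Nf3, Nge2, Nd3, Nb3, Nce2, Na2, Nc3, Na3, Nd2.
Black has 12 legal moves and is not in check → neither.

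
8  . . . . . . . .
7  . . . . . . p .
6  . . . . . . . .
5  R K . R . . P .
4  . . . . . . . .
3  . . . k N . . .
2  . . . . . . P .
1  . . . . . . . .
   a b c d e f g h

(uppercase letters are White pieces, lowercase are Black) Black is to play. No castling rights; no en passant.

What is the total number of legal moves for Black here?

Black to move; king on d3.
In check: yes, from the white rook on d5.
Legal moves: Ke4, Kxe3, Kc3, Ke2.
Count: 4.

4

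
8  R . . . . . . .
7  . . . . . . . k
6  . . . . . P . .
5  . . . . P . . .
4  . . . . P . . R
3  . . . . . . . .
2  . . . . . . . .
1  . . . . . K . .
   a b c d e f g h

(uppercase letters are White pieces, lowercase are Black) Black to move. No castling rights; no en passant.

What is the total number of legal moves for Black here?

Black to move; king on h7.
In check: yes, from the white rook on h4.
Legal moves: Kg6.
Count: 1.

1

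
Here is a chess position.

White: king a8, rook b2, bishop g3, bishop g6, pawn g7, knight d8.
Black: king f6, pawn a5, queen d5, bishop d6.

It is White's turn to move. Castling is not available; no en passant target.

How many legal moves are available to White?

White to move; king on a8.
In check: yes, from the black queen on d5.
Legal moves: Ka7, Nb7, Nc6, Rb7.
Count: 4.

4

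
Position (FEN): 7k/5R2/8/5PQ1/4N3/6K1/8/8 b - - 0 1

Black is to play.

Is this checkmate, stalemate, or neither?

stalemate

Black to move; black king on h8.
In check: no.
King squares — g7: attacked by Qg5; h7: attacked by Rf7; g8: attacked by Qg5.
Legal moves for Black: none.
Not in check and no legal moves → stalemate.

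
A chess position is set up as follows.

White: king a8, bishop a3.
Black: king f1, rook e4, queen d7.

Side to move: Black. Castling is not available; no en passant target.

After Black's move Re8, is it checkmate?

After Re8: white king on a8; in check: yes, from the black rook on e8.
King squares — a7: attacked by Qd7; b7: attacked by Qd7; b8: attacked by Re8.
White has no legal moves → checkmate.

yes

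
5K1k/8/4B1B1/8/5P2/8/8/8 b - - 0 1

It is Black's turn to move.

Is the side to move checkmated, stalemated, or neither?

stalemate

Black to move; black king on h8.
In check: no.
King squares — g7: attacked by Kf8; h7: attacked by Bg6; g8: attacked by Be6.
Legal moves for Black: none.
Not in check and no legal moves → stalemate.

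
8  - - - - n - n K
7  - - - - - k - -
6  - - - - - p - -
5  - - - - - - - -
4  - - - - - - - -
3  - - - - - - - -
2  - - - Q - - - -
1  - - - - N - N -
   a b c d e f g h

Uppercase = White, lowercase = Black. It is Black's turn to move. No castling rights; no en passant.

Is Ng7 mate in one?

no

After Ng7: white king on h8; in check: no.
White is not in check, so this cannot be checkmate.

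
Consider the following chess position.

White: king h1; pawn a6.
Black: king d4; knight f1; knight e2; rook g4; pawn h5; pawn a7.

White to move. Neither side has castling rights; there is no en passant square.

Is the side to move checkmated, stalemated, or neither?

White to move; white king on h1.
In check: no.
King squares — g1: attacked by Ne2; g2: attacked by Rg4; h2: attacked by Nf1.
Legal moves for White: none.
Not in check and no legal moves → stalemate.

stalemate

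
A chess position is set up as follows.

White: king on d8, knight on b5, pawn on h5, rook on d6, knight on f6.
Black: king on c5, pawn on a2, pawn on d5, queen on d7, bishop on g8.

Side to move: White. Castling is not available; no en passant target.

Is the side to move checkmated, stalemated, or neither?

White to move; white king on d8.
In check: yes, from the black queen on d7.
Legal moves for White: Kxd7, Nxd7+, Rxd7.
White is in check but has 3 legal moves → neither.

neither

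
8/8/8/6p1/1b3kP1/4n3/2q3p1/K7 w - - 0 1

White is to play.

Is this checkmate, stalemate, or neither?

stalemate

White to move; white king on a1.
In check: no.
King squares — b1: attacked by Qc2; a2: attacked by Qc2; b2: attacked by Qc2.
Legal moves for White: none.
Not in check and no legal moves → stalemate.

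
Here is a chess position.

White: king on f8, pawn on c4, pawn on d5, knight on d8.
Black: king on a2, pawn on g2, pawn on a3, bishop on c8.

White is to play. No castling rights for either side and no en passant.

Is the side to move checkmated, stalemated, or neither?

neither

White to move; white king on f8.
In check: no.
Legal moves for White: Kg8, Ke8, Kg7, Kf7, Ke7, Nf7, Nb7, Ne6, Nc6, d6, c5.
White has 11 legal moves and is not in check → neither.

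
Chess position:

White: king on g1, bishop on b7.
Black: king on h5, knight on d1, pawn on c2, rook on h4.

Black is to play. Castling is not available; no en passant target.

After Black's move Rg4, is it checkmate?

After Rg4: white king on g1; in check: yes, from the black rook on g4.
White has 4 legal replies: Kh2, Kh1, Kf1, Bg2.
In check but a legal move exists → not checkmate.

no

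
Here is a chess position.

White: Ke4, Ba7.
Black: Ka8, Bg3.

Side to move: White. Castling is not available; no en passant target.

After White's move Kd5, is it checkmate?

no

After Kd5: black king on a8; in check: no.
Black is not in check, so this cannot be checkmate.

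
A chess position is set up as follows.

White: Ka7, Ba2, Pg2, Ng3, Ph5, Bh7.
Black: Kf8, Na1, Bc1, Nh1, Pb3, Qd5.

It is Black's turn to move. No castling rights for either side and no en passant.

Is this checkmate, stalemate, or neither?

Black to move; black king on f8.
In check: no.
Legal moves for Black include: Ke8, Kg7, Kf7, Ke7, Qg8, Qd8, Qa8+, Qf7+, Qd7+, Qb7+, Qe6, Qd6, Qc6, Qxh5, Qg5, Qf5, Qe5, Qc5+, ... (list truncated; more exist).
Black has legal moves and is not in check → neither.

neither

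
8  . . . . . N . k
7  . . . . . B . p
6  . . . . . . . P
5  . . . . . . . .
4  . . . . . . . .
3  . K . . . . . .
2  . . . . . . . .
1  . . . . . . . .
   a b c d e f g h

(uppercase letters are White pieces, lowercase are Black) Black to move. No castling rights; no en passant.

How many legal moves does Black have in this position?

Black to move; king on h8.
In check: no.
Legal moves: none.
Count: 0.

0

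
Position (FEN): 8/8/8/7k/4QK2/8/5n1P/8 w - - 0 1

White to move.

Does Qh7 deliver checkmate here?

yes

After Qh7: black king on h5; in check: yes, from the white queen on h7.
King squares — g4: attacked by Kf4; h4: attacked by Qh7; g5: attacked by Kf4; g6: attacked by Qh7; h6: attacked by Qh7.
Black has no legal moves → checkmate.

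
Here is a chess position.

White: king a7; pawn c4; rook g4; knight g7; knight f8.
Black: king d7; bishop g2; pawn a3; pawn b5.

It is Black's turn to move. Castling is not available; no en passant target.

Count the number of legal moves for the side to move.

Black to move; king on d7.
In check: yes, from the white knight on f8.
Legal moves: Kd8, Kc8, Ke7, Kc7, Kd6, Kc6.
Count: 6.

6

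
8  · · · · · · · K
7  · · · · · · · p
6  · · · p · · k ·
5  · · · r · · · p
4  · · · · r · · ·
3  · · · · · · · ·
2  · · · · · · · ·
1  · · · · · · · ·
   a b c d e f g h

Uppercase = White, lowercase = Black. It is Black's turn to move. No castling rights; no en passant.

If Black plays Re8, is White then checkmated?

After Re8: white king on h8; in check: yes, from the black rook on e8.
King squares — g7: attacked by Kg6; h7: attacked by Kg6; g8: attacked by Re8.
White has no legal moves → checkmate.

yes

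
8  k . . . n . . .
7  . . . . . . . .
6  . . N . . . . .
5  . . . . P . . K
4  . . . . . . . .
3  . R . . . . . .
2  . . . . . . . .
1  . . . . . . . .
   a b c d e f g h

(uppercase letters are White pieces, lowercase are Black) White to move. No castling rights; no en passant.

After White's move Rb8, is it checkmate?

After Rb8: black king on a8; in check: yes, from the white rook on b8.
King squares — a7: attacked by Nc6; b7: attacked by Rb8; b8: attacked by Nc6.
Black has no legal moves → checkmate.

yes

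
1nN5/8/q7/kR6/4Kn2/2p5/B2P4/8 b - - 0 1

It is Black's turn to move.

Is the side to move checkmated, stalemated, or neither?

neither

Black to move; black king on a5.
In check: yes, from the white rook on b5.
King squares — a4: available; b4: attacked by Rb5; b5: available; a6: own queen; b6: attacked by Rb5.
Legal moves for Black: Kxb5, Ka4, Qxb5.
Black is in check but has 3 legal moves → neither.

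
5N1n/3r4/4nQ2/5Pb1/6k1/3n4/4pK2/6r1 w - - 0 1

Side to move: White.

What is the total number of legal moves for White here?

2

White to move; king on f2.
In check: yes, from the black knight on d3.
Legal moves: Kxe2, Kxg1.
Count: 2.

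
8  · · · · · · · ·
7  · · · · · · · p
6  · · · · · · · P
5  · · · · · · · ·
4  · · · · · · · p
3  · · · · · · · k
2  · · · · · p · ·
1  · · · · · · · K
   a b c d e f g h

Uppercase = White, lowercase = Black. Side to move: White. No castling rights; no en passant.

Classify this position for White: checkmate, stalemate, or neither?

stalemate

White to move; white king on h1.
In check: no.
King squares — g1: attacked by Pf2; g2: attacked by Kh3; h2: attacked by Kh3.
Legal moves for White: none.
Not in check and no legal moves → stalemate.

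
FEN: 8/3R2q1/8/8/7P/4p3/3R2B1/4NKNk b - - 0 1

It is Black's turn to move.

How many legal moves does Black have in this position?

2

Black to move; king on h1.
In check: yes, from the white bishop on g2.
Legal moves: Kh2, Qxg2+.
Count: 2.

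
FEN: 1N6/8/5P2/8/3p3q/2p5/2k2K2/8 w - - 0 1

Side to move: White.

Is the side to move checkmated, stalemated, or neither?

neither

White to move; white king on f2.
In check: yes, from the black queen on h4.
King squares — e1: attacked by Qh4; f1: available; g1: available; e2: available; g2: available; e3: attacked by Pd4; f3: available; g3: attacked by Qh4.
Legal moves for White: Kf3, Kg2, Ke2, Kg1, Kf1.
White is in check but has 5 legal moves → neither.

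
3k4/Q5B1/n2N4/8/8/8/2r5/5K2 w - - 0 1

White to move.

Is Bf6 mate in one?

After Bf6: black king on d8; in check: yes, from the white bishop on f6.
King squares — c7: attacked by Qa7; d7: attacked by Qa7; e7: attacked by Bf6; c8: attacked by Nd6; e8: attacked by Nd6.
Black has no legal moves → checkmate.

yes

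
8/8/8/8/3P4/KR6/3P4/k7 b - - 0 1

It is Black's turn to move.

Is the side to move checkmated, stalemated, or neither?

Black to move; black king on a1.
In check: no.
King squares — b1: attacked by Rb3; a2: attacked by Ka3; b2: attacked by Ka3.
Legal moves for Black: none.
Not in check and no legal moves → stalemate.

stalemate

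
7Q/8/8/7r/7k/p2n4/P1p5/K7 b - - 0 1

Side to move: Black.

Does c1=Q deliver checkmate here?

yes

After c1=Q: white king on a1; in check: yes, from the black queen on c1.
King squares — b1: attacked by Qc1; a2: own pawn; b2: attacked by Qc1.
White has no legal moves → checkmate.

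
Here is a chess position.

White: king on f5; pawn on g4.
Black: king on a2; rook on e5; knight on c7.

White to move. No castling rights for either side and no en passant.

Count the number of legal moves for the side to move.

4

White to move; king on f5.
In check: yes, from the black rook on e5.
Legal moves: Kg6, Kf6, Kxe5, Kf4.
Count: 4.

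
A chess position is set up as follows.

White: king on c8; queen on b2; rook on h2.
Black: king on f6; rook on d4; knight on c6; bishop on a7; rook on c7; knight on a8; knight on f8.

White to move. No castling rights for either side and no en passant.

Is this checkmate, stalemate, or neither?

checkmate

White to move; white king on c8.
In check: yes, from the black rook on c7.
King squares — b7: attacked by Rc7; c7: attacked by Na8; d7: attacked by Rd4; b8: attacked by Nc6; d8: attacked by Rd4.
Legal moves for White: none.
In check with no legal moves → checkmate.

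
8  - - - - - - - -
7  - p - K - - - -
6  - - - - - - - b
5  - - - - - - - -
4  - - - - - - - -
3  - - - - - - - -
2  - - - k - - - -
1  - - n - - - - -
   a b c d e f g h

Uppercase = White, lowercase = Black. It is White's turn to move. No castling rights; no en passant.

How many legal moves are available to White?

White to move; king on d7.
In check: no.
Legal moves: Ke8, Kd8, Kc8, Ke7, Kc7, Ke6, Kd6.
Count: 7.

7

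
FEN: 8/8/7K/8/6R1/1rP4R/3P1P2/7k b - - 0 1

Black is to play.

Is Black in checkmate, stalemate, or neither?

Black to move; black king on h1.
In check: yes, from the white rook on h3.
King squares — g1: attacked by Rg4; g2: attacked by Rg4; h2: attacked by Rh3.
Legal moves for Black: none.
In check with no legal moves → checkmate.

checkmate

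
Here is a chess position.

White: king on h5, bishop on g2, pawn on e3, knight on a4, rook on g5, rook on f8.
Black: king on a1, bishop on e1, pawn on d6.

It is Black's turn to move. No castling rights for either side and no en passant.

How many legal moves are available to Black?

10

Black to move; king on a1.
In check: no.
Legal moves: Ba5, Bh4, Bb4, Bg3, Bc3, Bf2, Bd2, Ka2, Kb1, d5.
Count: 10.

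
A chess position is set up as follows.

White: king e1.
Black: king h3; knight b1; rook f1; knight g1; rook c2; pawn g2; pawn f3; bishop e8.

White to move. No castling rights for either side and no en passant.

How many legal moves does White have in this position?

0

White to move; king on e1.
In check: yes, from the black rook on f1.
Legal moves: none.
Count: 0.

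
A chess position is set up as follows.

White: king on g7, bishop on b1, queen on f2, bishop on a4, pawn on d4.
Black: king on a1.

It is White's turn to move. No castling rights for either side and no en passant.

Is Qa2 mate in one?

After Qa2: black king on a1; in check: yes, from the white queen on a2.
King squares — b1: attacked by Qa2; a2: attacked by Bb1; b2: attacked by Qa2.
Black has no legal moves → checkmate.

yes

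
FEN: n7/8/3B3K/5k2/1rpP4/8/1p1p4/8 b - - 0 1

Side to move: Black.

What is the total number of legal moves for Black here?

Black to move; king on f5.
In check: no.
Legal moves: Nc7, Nb6, Kf6, Ke6, Kg4, Ke4, Rb8, Rb7, Rb6, Rb5, Ra4, Rb3, c3, d1=Q, d1=R, d1=B, d1=N, b1=Q, b1=R, b1=B, b1=N.
Count: 21.

21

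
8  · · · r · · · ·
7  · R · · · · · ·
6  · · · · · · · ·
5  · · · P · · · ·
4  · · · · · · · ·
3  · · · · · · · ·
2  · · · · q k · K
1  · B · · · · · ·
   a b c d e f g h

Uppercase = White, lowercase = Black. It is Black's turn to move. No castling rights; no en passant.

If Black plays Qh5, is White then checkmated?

yes

After Qh5: white king on h2; in check: yes, from the black queen on h5.
King squares — g1: attacked by Kf2; h1: attacked by Qh5; g2: attacked by Kf2; g3: attacked by Kf2; h3: attacked by Qh5.
White has no legal moves → checkmate.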